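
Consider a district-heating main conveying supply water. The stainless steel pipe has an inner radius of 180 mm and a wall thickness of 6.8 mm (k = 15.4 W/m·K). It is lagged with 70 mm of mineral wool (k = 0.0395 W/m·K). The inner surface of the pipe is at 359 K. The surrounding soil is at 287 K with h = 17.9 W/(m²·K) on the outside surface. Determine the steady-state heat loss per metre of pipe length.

Cylindrical conduction, so R = ln(r₂/r₁)/(2πkL) per layer, in series:
R_stainless steel pipe wall = ln(186.8/180)/(2π×15.4×1) = 3.832×10^-4 K/W
R_mineral wool = ln(256.8/186.8)/(2π×0.0395×1) = 1.282 K/W
R_outer film = 1/(h_o·2πr_oL) = 1/(17.9×2π×0.2568×1) = 0.03462 K/W
R_total = 1.317 K/W
Q = ΔT/R_total = 72/1.317

q′ ≈ 54.7 W/m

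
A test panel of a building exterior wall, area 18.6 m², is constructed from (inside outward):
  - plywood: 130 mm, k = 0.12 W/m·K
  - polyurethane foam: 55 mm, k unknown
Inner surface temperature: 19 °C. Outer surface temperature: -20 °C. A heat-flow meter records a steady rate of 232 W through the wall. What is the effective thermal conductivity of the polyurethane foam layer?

Model the wall as resistances in series:
R_plywood = L/(kA) = 0.13/(0.12×18.6) = 0.05824 K/W
Sum of known resistances R_other = 0.05824 K/W
Total R = ΔT/Q = 39/232 = 0.1681 K/W
R_polyurethane foam = R_total − R_other = 0.1099 K/W
k = L/(R·A) = 0.055/(0.1099×18.6)

k ≈ 0.0269 W/(m·K)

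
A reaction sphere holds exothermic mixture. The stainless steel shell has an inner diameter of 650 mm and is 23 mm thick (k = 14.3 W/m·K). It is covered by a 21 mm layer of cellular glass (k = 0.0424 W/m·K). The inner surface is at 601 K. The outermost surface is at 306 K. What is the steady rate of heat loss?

Q ≈ 958 W

Radial (spherical) resistances in series:
R_stainless steel shell = (1/0.325 − 1/0.348)/(4π×14.3) = 0.001132 K/W
R_cellular glass = (1/0.348 − 1/0.369)/(4π×0.0424) = 0.3069 K/W
R_total = 0.3081 K/W
Q = ΔT/R_total = 295/0.3081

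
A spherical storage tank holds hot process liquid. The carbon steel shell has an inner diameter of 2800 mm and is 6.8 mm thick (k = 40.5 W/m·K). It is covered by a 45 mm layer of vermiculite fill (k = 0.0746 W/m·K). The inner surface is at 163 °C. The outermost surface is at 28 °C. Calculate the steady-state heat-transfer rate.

Q ≈ 5740 W

For a spherical shell R = (1/r₁ − 1/r₂)/(4πk); film R = 1/(h·4πr²). In series:
R_carbon steel shell = (1/1.4 − 1/1.4068)/(4π×40.5) = 6.784×10^-6 K/W
R_vermiculite fill = (1/1.4068 − 1/1.4518)/(4π×0.0746) = 0.0235 K/W
R_total = 0.02351 K/W
Q = ΔT/R_total = 135/0.02351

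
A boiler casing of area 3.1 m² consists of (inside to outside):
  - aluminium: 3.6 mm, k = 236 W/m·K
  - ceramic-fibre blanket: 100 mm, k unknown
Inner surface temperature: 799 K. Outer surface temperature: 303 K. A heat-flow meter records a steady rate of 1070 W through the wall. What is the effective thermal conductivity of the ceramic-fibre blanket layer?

k ≈ 0.0696 W/(m·K)

Series thermal resistances:
R_aluminium = L/(kA) = 0.0036/(236×3.1) = 4.921×10^-6 K/W
Sum of known resistances R_other = 4.921×10^-6 K/W
Total R = ΔT/Q = 496/1070 = 0.4636 K/W
R_ceramic-fibre blanket = R_total − R_other = 0.4635 K/W
k = L/(R·A) = 0.1/(0.4635×3.1)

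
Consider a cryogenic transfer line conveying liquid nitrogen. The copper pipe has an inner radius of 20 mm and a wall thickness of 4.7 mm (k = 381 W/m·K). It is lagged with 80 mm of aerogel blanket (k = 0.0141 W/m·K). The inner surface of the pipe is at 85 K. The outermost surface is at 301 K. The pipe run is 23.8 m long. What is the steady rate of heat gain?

Q ≈ 315 W

For a radial system each layer contributes R = ln(r_out/r_in)/(2πkL); films add R = 1/(hA).
R_copper pipe wall = ln(24.7/20)/(2π×381×23.8) = 3.705×10^-6 K/W
R_aerogel blanket = ln(104.7/24.7)/(2π×0.0141×23.8) = 0.685 K/W
R_total = 0.685 K/W
Q = ΔT/R_total = 216/0.685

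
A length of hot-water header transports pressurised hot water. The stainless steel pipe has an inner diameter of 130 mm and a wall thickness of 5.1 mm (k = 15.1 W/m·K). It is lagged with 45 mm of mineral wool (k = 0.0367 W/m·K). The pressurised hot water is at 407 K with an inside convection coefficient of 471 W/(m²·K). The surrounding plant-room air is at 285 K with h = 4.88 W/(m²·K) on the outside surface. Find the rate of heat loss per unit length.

Per-layer cylindrical resistances, series-summed:
R_inner film = 1/(h_i·2πr₁L) = 1/(471×2π×0.065×1) = 0.005199 K/W
R_stainless steel pipe wall = ln(70.1/65)/(2π×15.1×1) = 7.961×10^-4 K/W
R_mineral wool = ln(115.1/70.1)/(2π×0.0367×1) = 2.15 K/W
R_outer film = 1/(h_o·2πr_oL) = 1/(4.88×2π×0.1151×1) = 0.2834 K/W
R_total = 2.44 K/W
Q = ΔT/R_total = 122/2.44

q′ ≈ 50 W/m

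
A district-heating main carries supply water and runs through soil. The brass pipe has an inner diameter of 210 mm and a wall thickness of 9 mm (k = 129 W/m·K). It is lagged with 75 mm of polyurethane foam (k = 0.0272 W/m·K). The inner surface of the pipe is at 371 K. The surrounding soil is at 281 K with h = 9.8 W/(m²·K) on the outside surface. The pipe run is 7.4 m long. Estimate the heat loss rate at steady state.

Q ≈ 219 W

Per-layer cylindrical resistances, series-summed:
R_brass pipe wall = ln(114/105)/(2π×129×7.4) = 1.371×10^-5 K/W
R_polyurethane foam = ln(189/114)/(2π×0.0272×7.4) = 0.3997 K/W
R_outer film = 1/(h_o·2πr_oL) = 1/(9.8×2π×0.189×7.4) = 0.01161 K/W
R_total = 0.4114 K/W
Q = ΔT/R_total = 90/0.4114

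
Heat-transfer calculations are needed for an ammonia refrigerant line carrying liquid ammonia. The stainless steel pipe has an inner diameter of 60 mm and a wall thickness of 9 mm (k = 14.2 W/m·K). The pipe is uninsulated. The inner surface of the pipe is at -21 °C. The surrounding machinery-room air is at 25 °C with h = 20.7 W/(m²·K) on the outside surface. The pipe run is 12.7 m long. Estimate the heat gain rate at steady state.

For a radial system each layer contributes R = ln(r_out/r_in)/(2πkL); films add R = 1/(hA).
R_stainless steel pipe wall = ln(39/30)/(2π×14.2×12.7) = 2.315×10^-4 K/W
R_outer film = 1/(h_o·2πr_oL) = 1/(20.7×2π×0.039×12.7) = 0.01552 K/W
R_total = 0.01575 K/W
Q = ΔT/R_total = 46/0.01575

Q ≈ 2920 W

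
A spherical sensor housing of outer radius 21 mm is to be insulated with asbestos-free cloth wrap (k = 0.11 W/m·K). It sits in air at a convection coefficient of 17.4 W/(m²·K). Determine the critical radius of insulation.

For a sphere r_cr = 2k/h = 2×0.11/17.4
r_cr = 12.6 mm; since the bare radius (21 mm) is above r_cr, any added insulation will reduce heat loss.

r_cr ≈ 12.6 mm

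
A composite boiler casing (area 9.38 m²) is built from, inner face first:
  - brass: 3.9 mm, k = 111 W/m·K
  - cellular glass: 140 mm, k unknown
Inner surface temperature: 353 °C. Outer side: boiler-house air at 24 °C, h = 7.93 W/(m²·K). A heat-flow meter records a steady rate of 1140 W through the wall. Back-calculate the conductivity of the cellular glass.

k ≈ 0.0542 W/(m·K)

Model the wall as resistances in series:
R_brass = L/(kA) = 0.0039/(111×9.38) = 3.746×10^-6 K/W
R_outer film = 1/(h_o·A) = 1/(7.93×9.38) = 0.01344 K/W
Sum of known resistances R_other = 0.01345 K/W
Total R = ΔT/Q = 329/1140 = 0.2886 K/W
R_cellular glass = R_total − R_other = 0.2751 K/W
k = L/(R·A) = 0.14/(0.2751×9.38)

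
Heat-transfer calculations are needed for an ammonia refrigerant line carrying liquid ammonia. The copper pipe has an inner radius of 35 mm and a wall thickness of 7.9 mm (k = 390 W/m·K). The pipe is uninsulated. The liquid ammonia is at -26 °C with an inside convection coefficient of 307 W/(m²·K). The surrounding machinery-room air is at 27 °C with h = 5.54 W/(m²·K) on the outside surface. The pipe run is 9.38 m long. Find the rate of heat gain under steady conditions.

Q ≈ 726 W

Per-layer cylindrical resistances, series-summed:
R_inner film = 1/(h_i·2πr₁L) = 1/(307×2π×0.035×9.38) = 0.001579 K/W
R_copper pipe wall = ln(42.9/35)/(2π×390×9.38) = 8.855×10^-6 K/W
R_outer film = 1/(h_o·2πr_oL) = 1/(5.54×2π×0.0429×9.38) = 0.07139 K/W
R_total = 0.07298 K/W
Q = ΔT/R_total = 53/0.07298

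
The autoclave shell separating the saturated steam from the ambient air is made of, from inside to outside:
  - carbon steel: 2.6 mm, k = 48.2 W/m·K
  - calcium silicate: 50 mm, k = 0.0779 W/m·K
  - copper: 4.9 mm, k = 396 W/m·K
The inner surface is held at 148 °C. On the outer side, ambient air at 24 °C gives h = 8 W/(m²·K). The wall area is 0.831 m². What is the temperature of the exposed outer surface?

T ≈ 44.2 °C

Using the resistance-network approach (series):
R_carbon steel = L/(kA) = 0.0026/(48.2×0.831) = 6.491×10^-5 K/W
R_calcium silicate = L/(kA) = 0.05/(0.0779×0.831) = 0.7724 K/W
R_copper = L/(kA) = 0.0049/(396×0.831) = 1.489×10^-5 K/W
R_outer film = 1/(h_o·A) = 1/(8×0.831) = 0.1504 K/W
R_total = 0.9229 K/W;  Q = ΔT/R_total = 124/0.9229 = 134.4 W
T_interface = T_inner − Q·ΣR(inner→interface) = 148 − 134×0.7725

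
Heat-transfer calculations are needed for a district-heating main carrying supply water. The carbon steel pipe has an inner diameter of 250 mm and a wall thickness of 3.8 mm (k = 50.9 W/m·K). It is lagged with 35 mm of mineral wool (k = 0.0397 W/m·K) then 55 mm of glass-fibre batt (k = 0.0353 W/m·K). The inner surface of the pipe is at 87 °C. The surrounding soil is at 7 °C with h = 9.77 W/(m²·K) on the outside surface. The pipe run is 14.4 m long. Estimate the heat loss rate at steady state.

Q ≈ 492 W

Cylindrical conduction, so R = ln(r₂/r₁)/(2πkL) per layer, in series:
R_carbon steel pipe wall = ln(128.8/125)/(2π×50.9×14.4) = 6.503×10^-6 K/W
R_mineral wool = ln(163.8/128.8)/(2π×0.0397×14.4) = 0.06692 K/W
R_glass-fibre batt = ln(218.8/163.8)/(2π×0.0353×14.4) = 0.09065 K/W
R_outer film = 1/(h_o·2πr_oL) = 1/(9.77×2π×0.2188×14.4) = 0.00517 K/W
R_total = 0.1627 K/W
Q = ΔT/R_total = 80/0.1627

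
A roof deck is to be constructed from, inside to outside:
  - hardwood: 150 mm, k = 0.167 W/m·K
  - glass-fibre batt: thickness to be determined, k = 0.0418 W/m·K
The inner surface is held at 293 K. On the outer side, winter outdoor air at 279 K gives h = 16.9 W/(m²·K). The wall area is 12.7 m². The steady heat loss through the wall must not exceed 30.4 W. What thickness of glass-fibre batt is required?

Thermal resistances in series:
R_hardwood = L/(kA) = 0.15/(0.167×12.7) = 0.07072 K/W
R_outer film = 1/(h_o·A) = 1/(16.9×12.7) = 0.004659 K/W
Sum of the known resistances R_other = 0.07538 K/W
Required total resistance R_tot = ΔT/Q_allow = 14/30.4 = 0.4605 K/W
R_glass-fibre batt = R_tot − R_other = 0.3851 K/W
L = R·k·A = 0.3851×0.0418×12.7

L ≈ 204 mm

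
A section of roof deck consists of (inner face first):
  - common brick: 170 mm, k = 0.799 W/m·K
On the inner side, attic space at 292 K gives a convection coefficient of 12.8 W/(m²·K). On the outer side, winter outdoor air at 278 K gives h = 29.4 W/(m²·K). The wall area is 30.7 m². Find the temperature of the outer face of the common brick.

Model the wall as resistances in series:
R_inner film = 1/(h_i·A) = 1/(12.8×30.7) = 0.002545 K/W
R_common brick = L/(kA) = 0.17/(0.799×30.7) = 0.00693 K/W
R_outer film = 1/(h_o·A) = 1/(29.4×30.7) = 0.001108 K/W
R_total = 0.01058 K/W;  Q = ΔT/R_total = 14/0.01058 = 1323 W
T_interface = T_inner − Q·ΣR(inner→interface) = 292 − 1320×0.009475

T ≈ 279 K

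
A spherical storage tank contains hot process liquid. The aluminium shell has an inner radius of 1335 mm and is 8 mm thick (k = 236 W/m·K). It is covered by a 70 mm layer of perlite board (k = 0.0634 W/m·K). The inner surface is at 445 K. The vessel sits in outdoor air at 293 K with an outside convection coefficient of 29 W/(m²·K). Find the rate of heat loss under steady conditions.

Each spherical layer contributes R = (1/r_i − 1/r_o)/(4πk):
R_aluminium shell = (1/1.335 − 1/1.343)/(4π×236) = 1.505×10^-6 K/W
R_perlite board = (1/1.343 − 1/1.413)/(4π×0.0634) = 0.0463 K/W
R_outer film = 1/(h·4πr_o²) = 1/(29×4π×1.413²) = 0.001374 K/W
R_total = 0.04768 K/W
Q = ΔT/R_total = 152/0.04768

Q ≈ 3190 W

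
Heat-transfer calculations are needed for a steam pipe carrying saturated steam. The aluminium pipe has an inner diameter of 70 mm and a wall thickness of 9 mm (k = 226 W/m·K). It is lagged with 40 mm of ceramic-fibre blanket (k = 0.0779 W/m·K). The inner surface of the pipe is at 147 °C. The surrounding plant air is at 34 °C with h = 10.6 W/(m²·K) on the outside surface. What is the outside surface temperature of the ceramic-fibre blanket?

Cylindrical conduction, so R = ln(r₂/r₁)/(2πkL) per layer, in series:
R_aluminium pipe wall = ln(44/35)/(2π×226×1) = 1.612×10^-4 K/W
R_ceramic-fibre blanket = ln(84/44)/(2π×0.0779×1) = 1.321 K/W
R_outer film = 1/(h_o·2πr_oL) = 1/(10.6×2π×0.084×1) = 0.1787 K/W
R_total = 1.5 K/W
Q = ΔT/R_total = 113/1.5
Q = 75.3 W/m
T_interface = T_inner − Q·ΣR(inner→interface) = 147 − 75.3×1.321

T ≈ 47.5 °C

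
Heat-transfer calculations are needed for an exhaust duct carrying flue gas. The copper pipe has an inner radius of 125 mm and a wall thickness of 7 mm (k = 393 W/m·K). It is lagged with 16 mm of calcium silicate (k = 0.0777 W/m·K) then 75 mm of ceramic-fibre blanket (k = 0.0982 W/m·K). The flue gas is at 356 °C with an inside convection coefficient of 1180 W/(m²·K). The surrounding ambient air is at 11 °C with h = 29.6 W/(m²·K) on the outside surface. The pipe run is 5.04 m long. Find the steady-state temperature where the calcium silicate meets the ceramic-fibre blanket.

T ≈ 268 °C

Radial resistances (cylindrical: R_cond = ln(r_o/r_i)/(2πkL), R_conv = 1/(h·2πrL)):
R_inner film = 1/(h_i·2πr₁L) = 1/(1180×2π×0.125×5.04) = 2.141×10^-4 K/W
R_copper pipe wall = ln(132/125)/(2π×393×5.04) = 4.378×10^-6 K/W
R_calcium silicate = ln(148/132)/(2π×0.0777×5.04) = 0.0465 K/W
R_ceramic-fibre blanket = ln(223/148)/(2π×0.0982×5.04) = 0.1318 K/W
R_outer film = 1/(h_o·2πr_oL) = 1/(29.6×2π×0.223×5.04) = 0.004784 K/W
R_total = 0.1833 K/W
Q = ΔT/R_total = 345/0.1833
Q = 1880 W
T_interface = T_inner − Q·ΣR(inner→interface) = 356 − 1880×0.04672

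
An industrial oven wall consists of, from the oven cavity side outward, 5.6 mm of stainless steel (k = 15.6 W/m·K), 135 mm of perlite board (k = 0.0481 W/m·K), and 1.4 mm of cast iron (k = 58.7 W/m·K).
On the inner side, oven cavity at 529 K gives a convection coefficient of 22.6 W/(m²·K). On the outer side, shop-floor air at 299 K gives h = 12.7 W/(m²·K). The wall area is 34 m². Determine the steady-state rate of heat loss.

Series thermal resistances:
R_inner film = 1/(h_i·A) = 1/(22.6×34) = 0.001301 K/W
R_stainless steel = L/(kA) = 0.0056/(15.6×34) = 1.056×10^-5 K/W
R_perlite board = L/(kA) = 0.135/(0.0481×34) = 0.08255 K/W
R_cast iron = L/(kA) = 0.0014/(58.7×34) = 7.015×10^-7 K/W
R_outer film = 1/(h_o·A) = 1/(12.7×34) = 0.002316 K/W
R_total = 0.08618 K/W
Q = ΔT / R_total = 230 / 0.08618

Q ≈ 2670 W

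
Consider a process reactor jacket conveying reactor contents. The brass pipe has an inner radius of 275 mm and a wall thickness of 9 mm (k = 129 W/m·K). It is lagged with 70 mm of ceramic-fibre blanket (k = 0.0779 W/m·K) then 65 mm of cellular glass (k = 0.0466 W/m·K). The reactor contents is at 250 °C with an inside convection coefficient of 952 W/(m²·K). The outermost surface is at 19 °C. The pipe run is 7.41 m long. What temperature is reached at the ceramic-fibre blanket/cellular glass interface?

T ≈ 149 °C

Cylindrical conduction, so R = ln(r₂/r₁)/(2πkL) per layer, in series:
R_inner film = 1/(h_i·2πr₁L) = 1/(952×2π×0.275×7.41) = 8.204×10^-5 K/W
R_brass pipe wall = ln(284/275)/(2π×129×7.41) = 5.362×10^-6 K/W
R_ceramic-fibre blanket = ln(354/284)/(2π×0.0779×7.41) = 0.06075 K/W
R_cellular glass = ln(419/354)/(2π×0.0466×7.41) = 0.0777 K/W
R_total = 0.1385 K/W
Q = ΔT/R_total = 231/0.1385
Q = 1670 W
T_interface = T_inner − Q·ΣR(inner→interface) = 250 − 1670×0.06083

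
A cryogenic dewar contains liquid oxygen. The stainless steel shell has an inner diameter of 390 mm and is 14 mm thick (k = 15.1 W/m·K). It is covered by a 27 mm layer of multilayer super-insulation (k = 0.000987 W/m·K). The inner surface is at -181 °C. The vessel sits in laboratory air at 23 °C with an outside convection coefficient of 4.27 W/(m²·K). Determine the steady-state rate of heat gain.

Q ≈ 4.59 W

For a spherical shell R = (1/r₁ − 1/r₂)/(4πk); film R = 1/(h·4πr²). In series:
R_stainless steel shell = (1/0.195 − 1/0.209)/(4π×15.1) = 0.00181 K/W
R_multilayer super-insulation = (1/0.209 − 1/0.236)/(4π×0.000987) = 44.13 K/W
R_outer film = 1/(h·4πr_o²) = 1/(4.27×4π×0.236²) = 0.3346 K/W
R_total = 44.47 K/W
Q = ΔT/R_total = 204/44.47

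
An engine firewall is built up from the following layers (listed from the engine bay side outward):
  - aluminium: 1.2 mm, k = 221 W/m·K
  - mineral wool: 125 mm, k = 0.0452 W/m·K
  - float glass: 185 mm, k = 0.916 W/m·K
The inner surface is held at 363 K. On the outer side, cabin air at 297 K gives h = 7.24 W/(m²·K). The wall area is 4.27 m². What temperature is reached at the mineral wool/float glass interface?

Series thermal resistances:
R_aluminium = L/(kA) = 0.0012/(221×4.27) = 1.272×10^-6 K/W
R_mineral wool = L/(kA) = 0.125/(0.0452×4.27) = 0.6477 K/W
R_float glass = L/(kA) = 0.185/(0.916×4.27) = 0.0473 K/W
R_outer film = 1/(h_o·A) = 1/(7.24×4.27) = 0.03235 K/W
R_total = 0.7273 K/W;  Q = ΔT/R_total = 66/0.7273 = 90.75 W
T_interface = T_inner − Q·ΣR(inner→interface) = 363 − 90.7×0.6477

T ≈ 304 K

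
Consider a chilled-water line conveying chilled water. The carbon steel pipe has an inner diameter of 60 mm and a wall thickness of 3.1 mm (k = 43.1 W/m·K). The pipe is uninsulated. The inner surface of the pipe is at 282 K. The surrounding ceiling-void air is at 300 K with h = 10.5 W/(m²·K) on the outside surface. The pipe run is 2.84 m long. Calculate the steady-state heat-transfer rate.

Q ≈ 112 W

For a radial system each layer contributes R = ln(r_out/r_in)/(2πkL); films add R = 1/(hA).
R_carbon steel pipe wall = ln(33.1/30)/(2π×43.1×2.84) = 1.279×10^-4 K/W
R_outer film = 1/(h_o·2πr_oL) = 1/(10.5×2π×0.0331×2.84) = 0.1612 K/W
R_total = 0.1614 K/W
Q = ΔT/R_total = 18/0.1614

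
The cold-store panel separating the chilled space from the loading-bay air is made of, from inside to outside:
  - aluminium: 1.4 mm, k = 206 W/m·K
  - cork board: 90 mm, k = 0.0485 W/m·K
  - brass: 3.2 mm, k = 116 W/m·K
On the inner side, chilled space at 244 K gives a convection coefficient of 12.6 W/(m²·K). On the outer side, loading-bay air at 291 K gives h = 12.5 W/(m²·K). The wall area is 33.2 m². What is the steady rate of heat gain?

Q ≈ 774 W

Thermal resistances in series:
R_inner film = 1/(h_i·A) = 1/(12.6×33.2) = 0.002391 K/W
R_aluminium = L/(kA) = 0.0014/(206×33.2) = 2.047×10^-7 K/W
R_cork board = L/(kA) = 0.09/(0.0485×33.2) = 0.05589 K/W
R_brass = L/(kA) = 0.0032/(116×33.2) = 8.309×10^-7 K/W
R_outer film = 1/(h_o·A) = 1/(12.5×33.2) = 0.00241 K/W
R_total = 0.06069 K/W
Q = ΔT / R_total = 47 / 0.06069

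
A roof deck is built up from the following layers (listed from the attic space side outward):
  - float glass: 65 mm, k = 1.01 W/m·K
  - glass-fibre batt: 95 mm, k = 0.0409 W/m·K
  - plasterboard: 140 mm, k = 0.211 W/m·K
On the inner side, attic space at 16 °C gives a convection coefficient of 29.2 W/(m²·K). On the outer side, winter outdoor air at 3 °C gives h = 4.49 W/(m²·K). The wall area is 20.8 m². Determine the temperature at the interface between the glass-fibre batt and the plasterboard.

Model the wall as resistances in series:
R_inner film = 1/(h_i·A) = 1/(29.2×20.8) = 0.001646 K/W
R_float glass = L/(kA) = 0.065/(1.01×20.8) = 0.003094 K/W
R_glass-fibre batt = L/(kA) = 0.095/(0.0409×20.8) = 0.1117 K/W
R_plasterboard = L/(kA) = 0.14/(0.211×20.8) = 0.0319 K/W
R_outer film = 1/(h_o·A) = 1/(4.49×20.8) = 0.01071 K/W
R_total = 0.159 K/W;  Q = ΔT/R_total = 13/0.159 = 81.75 W
T_interface = T_inner − Q·ΣR(inner→interface) = 16 − 81.8×0.1164

T ≈ 6.48 °C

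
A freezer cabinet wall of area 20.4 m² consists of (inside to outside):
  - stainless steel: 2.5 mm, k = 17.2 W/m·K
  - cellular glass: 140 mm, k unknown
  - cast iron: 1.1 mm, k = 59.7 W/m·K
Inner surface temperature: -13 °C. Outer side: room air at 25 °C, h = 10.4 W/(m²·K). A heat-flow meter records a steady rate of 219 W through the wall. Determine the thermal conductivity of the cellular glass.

k ≈ 0.0407 W/(m·K)

Series thermal resistances:
R_stainless steel = L/(kA) = 0.0025/(17.2×20.4) = 7.125×10^-6 K/W
R_cast iron = L/(kA) = 0.0011/(59.7×20.4) = 9.032×10^-7 K/W
R_outer film = 1/(h_o·A) = 1/(10.4×20.4) = 0.004713 K/W
Sum of known resistances R_other = 0.004721 K/W
Total R = ΔT/Q = 38/219 = 0.1735 K/W
R_cellular glass = R_total − R_other = 0.1688 K/W
k = L/(R·A) = 0.14/(0.1688×20.4)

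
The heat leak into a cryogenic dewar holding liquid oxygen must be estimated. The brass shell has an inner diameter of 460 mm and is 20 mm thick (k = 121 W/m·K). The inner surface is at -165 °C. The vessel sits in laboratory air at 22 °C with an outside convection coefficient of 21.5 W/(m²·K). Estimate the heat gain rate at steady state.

Radial (spherical) resistances in series:
R_brass shell = (1/0.23 − 1/0.25)/(4π×121) = 2.288×10^-4 K/W
R_outer film = 1/(h·4πr_o²) = 1/(21.5×4π×0.25²) = 0.05922 K/W
R_total = 0.05945 K/W
Q = ΔT/R_total = 187/0.05945

Q ≈ 3150 W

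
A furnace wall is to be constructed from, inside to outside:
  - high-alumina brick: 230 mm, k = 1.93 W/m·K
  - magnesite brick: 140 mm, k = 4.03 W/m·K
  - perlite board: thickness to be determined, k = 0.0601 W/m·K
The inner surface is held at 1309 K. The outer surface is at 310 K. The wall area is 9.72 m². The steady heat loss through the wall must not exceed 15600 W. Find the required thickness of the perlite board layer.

L ≈ 28.2 mm

Series thermal resistances:
R_high-alumina brick = L/(kA) = 0.23/(1.93×9.72) = 0.01226 K/W
R_magnesite brick = L/(kA) = 0.14/(4.03×9.72) = 0.003574 K/W
Sum of the known resistances R_other = 0.01583 K/W
Required total resistance R_tot = ΔT/Q_allow = 999/15600 = 0.06404 K/W
R_perlite board = R_tot − R_other = 0.0482 K/W
L = R·k·A = 0.0482×0.0601×9.72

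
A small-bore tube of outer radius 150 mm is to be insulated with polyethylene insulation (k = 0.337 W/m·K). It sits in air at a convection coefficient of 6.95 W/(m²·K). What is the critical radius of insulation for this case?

For a cylinder r_cr = k/h = 0.337/6.95
r_cr = 48.5 mm; since the bare radius (150 mm) is above r_cr, any added insulation will reduce heat loss.

r_cr ≈ 48.5 mm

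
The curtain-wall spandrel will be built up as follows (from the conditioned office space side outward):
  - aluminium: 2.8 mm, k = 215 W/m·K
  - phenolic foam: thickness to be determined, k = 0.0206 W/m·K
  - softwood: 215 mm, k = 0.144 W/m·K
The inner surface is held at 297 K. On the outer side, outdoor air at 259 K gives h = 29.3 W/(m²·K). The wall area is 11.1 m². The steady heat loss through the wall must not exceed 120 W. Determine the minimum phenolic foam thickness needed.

L ≈ 40.9 mm

Treating each layer as a thermal resistance in series:
R_aluminium = L/(kA) = 0.0028/(215×11.1) = 1.173×10^-6 K/W
R_softwood = L/(kA) = 0.215/(0.144×11.1) = 0.1345 K/W
R_outer film = 1/(h_o·A) = 1/(29.3×11.1) = 0.003075 K/W
Sum of the known resistances R_other = 0.1376 K/W
Required total resistance R_tot = ΔT/Q_allow = 38/120 = 0.3167 K/W
R_phenolic foam = R_tot − R_other = 0.1791 K/W
L = R·k·A = 0.1791×0.0206×11.1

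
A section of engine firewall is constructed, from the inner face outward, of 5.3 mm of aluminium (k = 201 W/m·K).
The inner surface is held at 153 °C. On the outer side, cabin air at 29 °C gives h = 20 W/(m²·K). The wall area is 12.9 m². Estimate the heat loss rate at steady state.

Using the resistance-network approach (series):
R_aluminium = L/(kA) = 0.0053/(201×12.9) = 2.044×10^-6 K/W
R_outer film = 1/(h_o·A) = 1/(20×12.9) = 0.003876 K/W
R_total = 0.003878 K/W
Q = ΔT / R_total = 124 / 0.003878

Q ≈ 32000 W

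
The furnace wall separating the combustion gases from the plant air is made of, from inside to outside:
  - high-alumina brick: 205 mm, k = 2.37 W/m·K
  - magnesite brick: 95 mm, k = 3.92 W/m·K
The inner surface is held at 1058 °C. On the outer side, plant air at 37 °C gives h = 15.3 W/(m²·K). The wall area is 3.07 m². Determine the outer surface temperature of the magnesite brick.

Treating each layer as a thermal resistance in series:
R_high-alumina brick = L/(kA) = 0.205/(2.37×3.07) = 0.02818 K/W
R_magnesite brick = L/(kA) = 0.095/(3.92×3.07) = 0.007894 K/W
R_outer film = 1/(h_o·A) = 1/(15.3×3.07) = 0.02129 K/W
R_total = 0.05736 K/W;  Q = ΔT/R_total = 1021/0.05736 = 17800 W
T_interface = T_inner − Q·ΣR(inner→interface) = 1058 − 17800×0.03607

T ≈ 416 °C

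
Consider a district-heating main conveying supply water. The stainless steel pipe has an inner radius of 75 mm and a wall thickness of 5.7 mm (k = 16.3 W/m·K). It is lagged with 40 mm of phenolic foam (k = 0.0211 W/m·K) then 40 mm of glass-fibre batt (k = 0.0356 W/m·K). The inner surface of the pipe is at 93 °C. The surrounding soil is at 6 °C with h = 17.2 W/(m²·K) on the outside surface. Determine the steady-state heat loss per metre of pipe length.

Per-layer cylindrical resistances, series-summed:
R_stainless steel pipe wall = ln(80.7/75)/(2π×16.3×1) = 7.152×10^-4 K/W
R_phenolic foam = ln(120.7/80.7)/(2π×0.0211×1) = 3.037 K/W
R_glass-fibre batt = ln(160.7/120.7)/(2π×0.0356×1) = 1.28 K/W
R_outer film = 1/(h_o·2πr_oL) = 1/(17.2×2π×0.1607×1) = 0.05758 K/W
R_total = 4.374 K/W
Q = ΔT/R_total = 87/4.374

q′ ≈ 19.9 W/m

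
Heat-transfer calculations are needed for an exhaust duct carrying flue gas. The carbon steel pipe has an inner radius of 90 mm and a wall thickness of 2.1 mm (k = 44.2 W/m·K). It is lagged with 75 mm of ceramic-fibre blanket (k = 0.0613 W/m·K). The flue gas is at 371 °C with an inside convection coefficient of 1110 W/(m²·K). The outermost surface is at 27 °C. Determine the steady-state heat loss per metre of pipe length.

Per-layer cylindrical resistances, series-summed:
R_inner film = 1/(h_i·2πr₁L) = 1/(1110×2π×0.09×1) = 0.001593 K/W
R_carbon steel pipe wall = ln(92.1/90)/(2π×44.2×1) = 8.305×10^-5 K/W
R_ceramic-fibre blanket = ln(167.1/92.1)/(2π×0.0613×1) = 1.547 K/W
R_total = 1.548 K/W
Q = ΔT/R_total = 344/1.548

q′ ≈ 222 W/m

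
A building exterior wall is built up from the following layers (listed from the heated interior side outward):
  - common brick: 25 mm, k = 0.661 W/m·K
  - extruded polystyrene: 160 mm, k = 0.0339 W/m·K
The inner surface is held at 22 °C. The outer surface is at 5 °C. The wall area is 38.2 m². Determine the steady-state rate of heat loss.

Q ≈ 136 W

Thermal resistances in series:
R_common brick = L/(kA) = 0.025/(0.661×38.2) = 9.901×10^-4 K/W
R_extruded polystyrene = L/(kA) = 0.16/(0.0339×38.2) = 0.1236 K/W
R_total = 0.1245 K/W
Q = ΔT / R_total = 17 / 0.1245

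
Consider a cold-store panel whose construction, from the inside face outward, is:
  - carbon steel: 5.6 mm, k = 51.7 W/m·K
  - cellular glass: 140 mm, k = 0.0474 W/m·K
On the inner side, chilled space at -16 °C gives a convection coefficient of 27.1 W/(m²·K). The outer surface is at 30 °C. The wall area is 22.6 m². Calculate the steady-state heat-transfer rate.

Q ≈ 348 W

Thermal resistances in series:
R_inner film = 1/(h_i·A) = 1/(27.1×22.6) = 0.001633 K/W
R_carbon steel = L/(kA) = 0.0056/(51.7×22.6) = 4.793×10^-6 K/W
R_cellular glass = L/(kA) = 0.14/(0.0474×22.6) = 0.1307 K/W
R_total = 0.1323 K/W
Q = ΔT / R_total = 46 / 0.1323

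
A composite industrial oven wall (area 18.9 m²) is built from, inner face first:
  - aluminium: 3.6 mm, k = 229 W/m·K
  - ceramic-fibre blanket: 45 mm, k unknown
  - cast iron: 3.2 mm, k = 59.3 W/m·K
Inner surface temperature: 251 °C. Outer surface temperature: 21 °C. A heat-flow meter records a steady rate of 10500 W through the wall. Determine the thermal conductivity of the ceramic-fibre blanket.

k ≈ 0.109 W/(m·K)

Model the wall as resistances in series:
R_aluminium = L/(kA) = 0.0036/(229×18.9) = 8.318×10^-7 K/W
R_cast iron = L/(kA) = 0.0032/(59.3×18.9) = 2.855×10^-6 K/W
Sum of known resistances R_other = 3.687×10^-6 K/W
Total R = ΔT/Q = 230/10500 = 0.0219 K/W
R_ceramic-fibre blanket = R_total − R_other = 0.0219 K/W
k = L/(R·A) = 0.045/(0.0219×18.9)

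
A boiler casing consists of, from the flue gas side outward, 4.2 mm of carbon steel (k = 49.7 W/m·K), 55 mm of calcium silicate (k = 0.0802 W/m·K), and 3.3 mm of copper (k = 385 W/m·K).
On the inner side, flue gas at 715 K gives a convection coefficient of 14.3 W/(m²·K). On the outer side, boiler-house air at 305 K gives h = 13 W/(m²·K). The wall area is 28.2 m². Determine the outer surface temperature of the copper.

Treating each layer as a thermal resistance in series:
R_inner film = 1/(h_i·A) = 1/(14.3×28.2) = 0.00248 K/W
R_carbon steel = L/(kA) = 0.0042/(49.7×28.2) = 2.997×10^-6 K/W
R_calcium silicate = L/(kA) = 0.055/(0.0802×28.2) = 0.02432 K/W
R_copper = L/(kA) = 0.0033/(385×28.2) = 3.04×10^-7 K/W
R_outer film = 1/(h_o·A) = 1/(13×28.2) = 0.002728 K/W
R_total = 0.02953 K/W;  Q = ΔT/R_total = 410/0.02953 = 13880 W
T_interface = T_inner − Q·ΣR(inner→interface) = 715 − 13900×0.0268

T ≈ 343 K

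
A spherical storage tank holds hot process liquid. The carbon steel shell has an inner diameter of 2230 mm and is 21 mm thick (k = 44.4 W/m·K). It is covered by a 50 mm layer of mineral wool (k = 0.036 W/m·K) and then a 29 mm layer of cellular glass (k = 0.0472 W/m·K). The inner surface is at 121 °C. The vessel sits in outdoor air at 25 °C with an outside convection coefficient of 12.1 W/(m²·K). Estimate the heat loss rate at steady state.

Spherical conduction: R = (1/r_in − 1/r_out)/(4πk) per layer; series-sum.
R_carbon steel shell = (1/1.115 − 1/1.136)/(4π×44.4) = 2.971×10^-5 K/W
R_mineral wool = (1/1.136 − 1/1.186)/(4π×0.036) = 0.08203 K/W
R_cellular glass = (1/1.186 − 1/1.215)/(4π×0.0472) = 0.03393 K/W
R_outer film = 1/(h·4πr_o²) = 1/(12.1×4π×1.215²) = 0.004455 K/W
R_total = 0.1204 K/W
Q = ΔT/R_total = 96/0.1204

Q ≈ 797 W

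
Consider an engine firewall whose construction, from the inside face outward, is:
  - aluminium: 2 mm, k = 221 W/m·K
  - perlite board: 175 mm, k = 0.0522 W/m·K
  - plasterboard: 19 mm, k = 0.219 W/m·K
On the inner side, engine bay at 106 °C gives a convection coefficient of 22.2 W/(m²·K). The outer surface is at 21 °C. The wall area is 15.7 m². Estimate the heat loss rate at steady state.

Q ≈ 383 W

Using the resistance-network approach (series):
R_inner film = 1/(h_i·A) = 1/(22.2×15.7) = 0.002869 K/W
R_aluminium = L/(kA) = 0.002/(221×15.7) = 5.764×10^-7 K/W
R_perlite board = L/(kA) = 0.175/(0.0522×15.7) = 0.2135 K/W
R_plasterboard = L/(kA) = 0.019/(0.219×15.7) = 0.005526 K/W
R_total = 0.2219 K/W
Q = ΔT / R_total = 85 / 0.2219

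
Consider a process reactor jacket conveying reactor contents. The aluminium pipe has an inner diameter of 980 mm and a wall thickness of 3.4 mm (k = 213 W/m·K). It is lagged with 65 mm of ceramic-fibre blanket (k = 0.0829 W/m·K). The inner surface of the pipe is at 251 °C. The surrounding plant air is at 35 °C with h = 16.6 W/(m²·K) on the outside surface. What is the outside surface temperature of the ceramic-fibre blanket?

Radial resistances (cylindrical: R_cond = ln(r_o/r_i)/(2πkL), R_conv = 1/(h·2πrL)):
R_aluminium pipe wall = ln(493.4/490)/(2π×213×1) = 5.167×10^-6 K/W
R_ceramic-fibre blanket = ln(558.4/493.4)/(2π×0.0829×1) = 0.2376 K/W
R_outer film = 1/(h_o·2πr_oL) = 1/(16.6×2π×0.5584×1) = 0.01717 K/W
R_total = 0.2548 K/W
Q = ΔT/R_total = 216/0.2548
Q = 848 W/m
T_interface = T_inner − Q·ΣR(inner→interface) = 251 − 848×0.2376

T ≈ 49.6 °C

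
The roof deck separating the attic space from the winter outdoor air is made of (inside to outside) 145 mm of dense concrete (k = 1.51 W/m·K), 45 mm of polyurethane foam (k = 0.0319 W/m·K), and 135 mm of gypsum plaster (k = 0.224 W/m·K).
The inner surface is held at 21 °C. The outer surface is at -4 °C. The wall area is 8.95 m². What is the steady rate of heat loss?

Q ≈ 106 W

Series thermal resistances:
R_dense concrete = L/(kA) = 0.145/(1.51×8.95) = 0.01073 K/W
R_polyurethane foam = L/(kA) = 0.045/(0.0319×8.95) = 0.1576 K/W
R_gypsum plaster = L/(kA) = 0.135/(0.224×8.95) = 0.06734 K/W
R_total = 0.2357 K/W
Q = ΔT / R_total = 25 / 0.2357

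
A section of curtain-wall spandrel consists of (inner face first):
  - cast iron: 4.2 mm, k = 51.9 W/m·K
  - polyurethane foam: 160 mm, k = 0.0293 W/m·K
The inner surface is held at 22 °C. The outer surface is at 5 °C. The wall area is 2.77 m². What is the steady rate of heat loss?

Q ≈ 8.62 W

Treating each layer as a thermal resistance in series:
R_cast iron = L/(kA) = 0.0042/(51.9×2.77) = 2.921×10^-5 K/W
R_polyurethane foam = L/(kA) = 0.16/(0.0293×2.77) = 1.971 K/W
R_total = 1.971 K/W
Q = ΔT / R_total = 17 / 1.971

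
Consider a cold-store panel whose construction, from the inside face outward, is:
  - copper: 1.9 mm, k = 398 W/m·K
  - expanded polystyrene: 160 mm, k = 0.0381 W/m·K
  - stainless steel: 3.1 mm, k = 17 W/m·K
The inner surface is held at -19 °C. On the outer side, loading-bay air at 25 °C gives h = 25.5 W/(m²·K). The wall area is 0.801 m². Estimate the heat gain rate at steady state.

Q ≈ 8.31 W

Thermal resistances in series:
R_copper = L/(kA) = 0.0019/(398×0.801) = 5.96×10^-6 K/W
R_expanded polystyrene = L/(kA) = 0.16/(0.0381×0.801) = 5.243 K/W
R_stainless steel = L/(kA) = 0.0031/(17×0.801) = 2.277×10^-4 K/W
R_outer film = 1/(h_o·A) = 1/(25.5×0.801) = 0.04896 K/W
R_total = 5.292 K/W
Q = ΔT / R_total = 44 / 5.292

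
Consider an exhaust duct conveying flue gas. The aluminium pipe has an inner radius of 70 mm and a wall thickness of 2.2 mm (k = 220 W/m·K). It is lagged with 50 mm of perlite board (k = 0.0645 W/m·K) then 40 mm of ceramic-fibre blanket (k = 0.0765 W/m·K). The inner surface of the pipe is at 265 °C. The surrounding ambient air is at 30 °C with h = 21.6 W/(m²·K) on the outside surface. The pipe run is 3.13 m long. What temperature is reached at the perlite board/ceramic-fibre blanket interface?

For a radial system each layer contributes R = ln(r_out/r_in)/(2πkL); films add R = 1/(hA).
R_aluminium pipe wall = ln(72.2/70)/(2π×220×3.13) = 7.152×10^-6 K/W
R_perlite board = ln(122.2/72.2)/(2π×0.0645×3.13) = 0.4148 K/W
R_ceramic-fibre blanket = ln(162.2/122.2)/(2π×0.0765×3.13) = 0.1882 K/W
R_outer film = 1/(h_o·2πr_oL) = 1/(21.6×2π×0.1622×3.13) = 0.01451 K/W
R_total = 0.6176 K/W
Q = ΔT/R_total = 235/0.6176
Q = 381 W
T_interface = T_inner − Q·ΣR(inner→interface) = 265 − 381×0.4148

T ≈ 107 °C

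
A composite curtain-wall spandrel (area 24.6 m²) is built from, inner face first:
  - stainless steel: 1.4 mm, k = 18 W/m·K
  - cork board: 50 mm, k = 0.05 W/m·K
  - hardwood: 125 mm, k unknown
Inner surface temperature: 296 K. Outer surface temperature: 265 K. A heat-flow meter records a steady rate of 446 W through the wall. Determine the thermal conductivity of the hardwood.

Thermal resistances in series:
R_stainless steel = L/(kA) = 0.0014/(18×24.6) = 3.162×10^-6 K/W
R_cork board = L/(kA) = 0.05/(0.05×24.6) = 0.04065 K/W
Sum of known resistances R_other = 0.04065 K/W
Total R = ΔT/Q = 31/446 = 0.06951 K/W
R_hardwood = R_total − R_other = 0.02885 K/W
k = L/(R·A) = 0.125/(0.02885×24.6)

k ≈ 0.176 W/(m·K)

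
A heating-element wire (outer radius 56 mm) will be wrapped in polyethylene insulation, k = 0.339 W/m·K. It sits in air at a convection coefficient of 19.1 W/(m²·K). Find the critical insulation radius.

For a cylinder r_cr = k/h = 0.339/19.1
r_cr = 17.7 mm; since the bare radius (56 mm) is above r_cr, any added insulation will reduce heat loss.

r_cr ≈ 17.7 mm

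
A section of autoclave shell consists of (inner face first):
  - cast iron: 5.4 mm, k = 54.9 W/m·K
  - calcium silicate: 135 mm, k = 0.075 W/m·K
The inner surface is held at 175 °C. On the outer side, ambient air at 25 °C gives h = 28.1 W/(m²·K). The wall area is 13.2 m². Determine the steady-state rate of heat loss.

Using the resistance-network approach (series):
R_cast iron = L/(kA) = 0.0054/(54.9×13.2) = 7.452×10^-6 K/W
R_calcium silicate = L/(kA) = 0.135/(0.075×13.2) = 0.1364 K/W
R_outer film = 1/(h_o·A) = 1/(28.1×13.2) = 0.002696 K/W
R_total = 0.1391 K/W
Q = ΔT / R_total = 150 / 0.1391

Q ≈ 1080 W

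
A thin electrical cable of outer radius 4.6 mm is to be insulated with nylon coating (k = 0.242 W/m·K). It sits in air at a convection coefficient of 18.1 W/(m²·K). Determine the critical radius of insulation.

For a cylinder r_cr = k/h = 0.242/18.1
r_cr = 13.4 mm; since the bare radius (4.6 mm) is below r_cr, adding a thin layer of insulation will *increase* heat loss.

r_cr ≈ 13.4 mm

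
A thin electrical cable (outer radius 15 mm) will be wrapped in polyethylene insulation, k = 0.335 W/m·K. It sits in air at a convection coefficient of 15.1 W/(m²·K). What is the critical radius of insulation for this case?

For a cylinder r_cr = k/h = 0.335/15.1
r_cr = 22.2 mm; since the bare radius (15 mm) is below r_cr, adding a thin layer of insulation will *increase* heat loss.

r_cr ≈ 22.2 mm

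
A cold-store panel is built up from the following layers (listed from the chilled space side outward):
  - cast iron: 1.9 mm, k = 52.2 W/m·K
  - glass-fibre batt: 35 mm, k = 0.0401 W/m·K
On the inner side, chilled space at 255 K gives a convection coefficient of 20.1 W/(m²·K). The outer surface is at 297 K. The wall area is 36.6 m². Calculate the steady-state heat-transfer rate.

Q ≈ 1670 W

Using the resistance-network approach (series):
R_inner film = 1/(h_i·A) = 1/(20.1×36.6) = 0.001359 K/W
R_cast iron = L/(kA) = 0.0019/(52.2×36.6) = 9.945×10^-7 K/W
R_glass-fibre batt = L/(kA) = 0.035/(0.0401×36.6) = 0.02385 K/W
R_total = 0.02521 K/W
Q = ΔT / R_total = 42 / 0.02521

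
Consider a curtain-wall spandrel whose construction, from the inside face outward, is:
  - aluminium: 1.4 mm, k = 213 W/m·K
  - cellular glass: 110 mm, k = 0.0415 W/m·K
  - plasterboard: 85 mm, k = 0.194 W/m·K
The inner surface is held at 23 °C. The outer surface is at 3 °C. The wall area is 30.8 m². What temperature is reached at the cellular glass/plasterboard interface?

Series thermal resistances:
R_aluminium = L/(kA) = 0.0014/(213×30.8) = 2.134×10^-7 K/W
R_cellular glass = L/(kA) = 0.11/(0.0415×30.8) = 0.08606 K/W
R_plasterboard = L/(kA) = 0.085/(0.194×30.8) = 0.01423 K/W
R_total = 0.1003 K/W;  Q = ΔT/R_total = 20/0.1003 = 199.4 W
T_interface = T_inner − Q·ΣR(inner→interface) = 23 − 199×0.08606

T ≈ 5.84 °C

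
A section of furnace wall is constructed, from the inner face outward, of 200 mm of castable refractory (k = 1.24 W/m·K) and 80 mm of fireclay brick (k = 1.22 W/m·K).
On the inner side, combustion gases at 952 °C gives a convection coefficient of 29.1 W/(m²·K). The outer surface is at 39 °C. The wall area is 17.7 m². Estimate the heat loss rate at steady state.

Using the resistance-network approach (series):
R_inner film = 1/(h_i·A) = 1/(29.1×17.7) = 0.001941 K/W
R_castable refractory = L/(kA) = 0.2/(1.24×17.7) = 0.009112 K/W
R_fireclay brick = L/(kA) = 0.08/(1.22×17.7) = 0.003705 K/W
R_total = 0.01476 K/W
Q = ΔT / R_total = 913 / 0.01476

Q ≈ 61900 W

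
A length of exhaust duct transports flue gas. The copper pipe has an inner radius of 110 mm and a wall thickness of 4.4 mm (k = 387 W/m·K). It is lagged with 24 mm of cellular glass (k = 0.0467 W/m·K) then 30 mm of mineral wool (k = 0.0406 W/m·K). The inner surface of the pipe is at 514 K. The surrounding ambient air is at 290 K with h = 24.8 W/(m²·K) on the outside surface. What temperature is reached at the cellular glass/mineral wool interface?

T ≈ 414 K

For a radial system each layer contributes R = ln(r_out/r_in)/(2πkL); films add R = 1/(hA).
R_copper pipe wall = ln(114.4/110)/(2π×387×1) = 1.613×10^-5 K/W
R_cellular glass = ln(138.4/114.4)/(2π×0.0467×1) = 0.649 K/W
R_mineral wool = ln(168.4/138.4)/(2π×0.0406×1) = 0.7691 K/W
R_outer film = 1/(h_o·2πr_oL) = 1/(24.8×2π×0.1684×1) = 0.03811 K/W
R_total = 1.456 K/W
Q = ΔT/R_total = 224/1.456
Q = 154 W/m
T_interface = T_inner − Q·ΣR(inner→interface) = 514 − 154×0.6491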